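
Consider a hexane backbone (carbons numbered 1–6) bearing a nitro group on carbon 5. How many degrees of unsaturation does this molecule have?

1

Atom tally by fragment:
  CH3 → C:1 H:3
  CH2 → C:1 H:2
  CH2 → C:1 H:2
  CH2 → C:1 H:2
  CH(NO2) → C:1 H:1 N:1 O:2
  CH3 → C:1 H:3
Element totals:
  C: 6
  H: 13
  N: 1
  O: 2
Molecular formula: C6H13NO2.
DoU = (2C + 2 + N − H − X) / 2 = (2·6 + 2 + 1 − 13 − 0) / 2 = 1.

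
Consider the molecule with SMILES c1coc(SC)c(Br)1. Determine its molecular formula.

C5H5BrOS

Atom tally by fragment:
  furan ring core → C:4 H:4 O:1
  (− 2 ring H displaced by substituents)
  + SCH3 → C:1 H:3 S:1
  + Br → Br:1
Element totals:
  C: 5
  H: 5
  Br: 1
  O: 1
  S: 1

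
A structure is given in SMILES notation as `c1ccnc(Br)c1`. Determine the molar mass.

158.00 g/mol

Atom tally by fragment:
  pyridine ring core → C:5 H:5 N:1
  (− 1 ring H displaced by substituents)
  + Br → Br:1
Element totals:
  C: 5
  H: 4
  Br: 1
  N: 1
Molecular formula: C5H4BrN.
  M = 5(12.011) + 4(1.008) + 79.904 + 14.007
    = 60.055 + 4.032 + 79.904 + 14.007 = 157.998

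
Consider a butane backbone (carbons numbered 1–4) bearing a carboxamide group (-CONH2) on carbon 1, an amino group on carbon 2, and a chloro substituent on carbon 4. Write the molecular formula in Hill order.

Atom tally by fragment:
  H2NOCCH2 → C:2 H:4 O:1 N:1
  CH(NH2) → C:1 H:3 N:1
  CH2 → C:1 H:2
  CH2Cl → C:1 H:2 Cl:1
Element totals:
  C: 5
  H: 11
  Cl: 1
  N: 2
  O: 1

C5H11ClN2O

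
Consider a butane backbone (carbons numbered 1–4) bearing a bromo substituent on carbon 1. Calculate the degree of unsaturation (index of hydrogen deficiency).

0

Atom tally by fragment:
  BrCH2 → C:1 H:2 Br:1
  CH2 → C:1 H:2
  CH2 → C:1 H:2
  CH3 → C:1 H:3
Element totals:
  C: 4
  H: 9
  Br: 1
Molecular formula: C4H9Br.
DoU = (2C + 2 + N − H − X) / 2 = (2·4 + 2 + 0 − 9 − 1) / 2 = 0.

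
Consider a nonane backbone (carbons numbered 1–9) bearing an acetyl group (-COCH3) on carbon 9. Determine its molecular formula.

C11H22O

Atom tally by fragment:
  CH3 → C:1 H:3
  CH2 → C:1 H:2
  CH2 → C:1 H:2
  CH2 → C:1 H:2
  CH2 → C:1 H:2
  CH2 → C:1 H:2
  CH2 → C:1 H:2
  CH2 → C:1 H:2
  CH2COCH3 → C:3 H:5 O:1
Element totals:
  C: 11
  H: 22
  O: 1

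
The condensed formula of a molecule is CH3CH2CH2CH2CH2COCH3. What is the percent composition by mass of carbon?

73.63%

Atom tally by fragment:
  CH3 → C:1 H:3
  CH2 → C:1 H:2
  CH2 → C:1 H:2
  CH2 → C:1 H:2
  CH2COCH3 → C:3 H:5 O:1
Element totals:
  C: 7
  H: 14
  O: 1
Molecular formula: C7H14O.
Molar mass = 114.188 g/mol.
Mass from C: 7 × 12.011 = 84.077 g/mol.
%C = 84.077 / 114.188 × 100 = 73.63%.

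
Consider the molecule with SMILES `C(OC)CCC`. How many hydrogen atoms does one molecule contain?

Atom tally by fragment:
  CH3OCH2 → C:2 H:5 O:1
  CH2 → C:1 H:2
  CH2 → C:1 H:2
  CH3 → C:1 H:3
Element totals:
  C: 5
  H: 12
  O: 1

12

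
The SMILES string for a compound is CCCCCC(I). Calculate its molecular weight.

Atom tally by fragment:
  CH3 → C:1 H:3
  CH2 → C:1 H:2
  CH2 → C:1 H:2
  CH2 → C:1 H:2
  CH2 → C:1 H:2
  CH2I → C:1 H:2 I:1
Element totals:
  C: 6
  H: 13
  I: 1
Molecular formula: C6H13I.
  M = 6(12.011) + 13(1.008) + 126.904
    = 72.066 + 13.104 + 126.904 = 212.074

212.07 g/mol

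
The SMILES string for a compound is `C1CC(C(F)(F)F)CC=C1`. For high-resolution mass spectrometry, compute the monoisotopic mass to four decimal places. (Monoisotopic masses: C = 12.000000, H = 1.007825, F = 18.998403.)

Atom tally by fragment:
  cyclohexene ring core → C:6 H:10
  (− 1 ring H displaced by substituents)
  + CF3 → C:1 F:3
Element totals:
  C: 7
  H: 9
  F: 3
Molecular formula: C7H9F3.
  M = 7(12.0) + 9(1.007825) + 3(18.998403)
    = 84.000000 + 9.070425 + 56.995209 = 150.065634

150.0656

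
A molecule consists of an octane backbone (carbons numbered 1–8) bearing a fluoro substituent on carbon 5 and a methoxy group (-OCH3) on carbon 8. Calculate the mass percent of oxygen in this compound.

9.86%

Atom tally by fragment:
  CH3 → C:1 H:3
  CH2 → C:1 H:2
  CH2 → C:1 H:2
  CH2 → C:1 H:2
  CH(F) → C:1 H:1 F:1
  CH2 → C:1 H:2
  CH2 → C:1 H:2
  CH2OCH3 → C:2 H:5 O:1
Element totals:
  C: 9
  H: 19
  F: 1
  O: 1
Molecular formula: C9H19FO.
Molar mass = 162.248 g/mol.
Mass from O: 1 × 15.999 = 15.999 g/mol.
%O = 15.999 / 162.248 × 100 = 9.86%.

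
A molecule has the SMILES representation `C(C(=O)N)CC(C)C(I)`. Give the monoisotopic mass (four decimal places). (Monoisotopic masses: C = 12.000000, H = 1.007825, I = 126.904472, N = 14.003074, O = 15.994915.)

Atom tally by fragment:
  H2NOCCH2 → C:2 H:4 O:1 N:1
  CH2 → C:1 H:2
  CH(CH3) → C:2 H:4
  CH2I → C:1 H:2 I:1
Element totals:
  C: 6
  H: 12
  I: 1
  N: 1
  O: 1
Molecular formula: C6H12INO.
  M = 6(12.0) + 12(1.007825) + 126.904472 + 14.003074 + 15.994915
    = 72.000000 + 12.093900 + 126.904472 + 14.003074 + 15.994915 = 240.996361

240.9964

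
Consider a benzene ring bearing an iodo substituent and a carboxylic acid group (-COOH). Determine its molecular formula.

Atom tally by fragment:
  benzene ring core → C:6 H:6
  (− 2 ring H displaced by substituents)
  + I → I:1
  + COOH → C:1 H:1 O:2
Element totals:
  C: 7
  H: 5
  I: 1
  O: 2

C7H5IO2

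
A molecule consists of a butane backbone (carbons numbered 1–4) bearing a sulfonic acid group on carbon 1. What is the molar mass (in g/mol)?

138.18 g/mol

Atom tally by fragment:
  HO3SCH2 → C:1 H:3 S:1 O:3
  CH2 → C:1 H:2
  CH2 → C:1 H:2
  CH3 → C:1 H:3
Element totals:
  C: 4
  H: 10
  O: 3
  S: 1
Molecular formula: C4H10O3S.
  M = 4(12.011) + 10(1.008) + 3(15.999) + 32.06
    = 48.044 + 10.080 + 47.997 + 32.060 = 138.181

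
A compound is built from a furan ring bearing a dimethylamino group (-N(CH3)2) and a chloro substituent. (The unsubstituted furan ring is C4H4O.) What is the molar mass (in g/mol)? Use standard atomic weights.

145.59 g/mol

Atom tally by fragment:
  furan ring core → C:4 H:4 O:1
  (− 2 ring H displaced by substituents)
  + N(CH3)2 → N:1 C:2 H:6
  + Cl → Cl:1
Element totals:
  C: 6
  H: 8
  Cl: 1
  N: 1
  O: 1
Molecular formula: C6H8ClNO.
  M = 6(12.011) + 8(1.008) + 35.45 + 14.007 + 15.999
    = 72.066 + 8.064 + 35.450 + 14.007 + 15.999 = 145.586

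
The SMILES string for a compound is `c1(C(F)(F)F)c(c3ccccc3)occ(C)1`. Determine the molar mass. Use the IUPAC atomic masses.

226.20 g/mol

Atom tally by fragment:
  furan ring core → C:4 H:4 O:1
  (− 3 ring H displaced by substituents)
  + CF3 → C:1 F:3
  + C6H5 → C:6 H:5
  + CH3 → C:1 H:3
Element totals:
  C: 12
  H: 9
  F: 3
  O: 1
Molecular formula: C12H9F3O.
  M = 12(12.011) + 9(1.008) + 3(18.998) + 15.999
    = 144.132 + 9.072 + 56.994 + 15.999 = 226.197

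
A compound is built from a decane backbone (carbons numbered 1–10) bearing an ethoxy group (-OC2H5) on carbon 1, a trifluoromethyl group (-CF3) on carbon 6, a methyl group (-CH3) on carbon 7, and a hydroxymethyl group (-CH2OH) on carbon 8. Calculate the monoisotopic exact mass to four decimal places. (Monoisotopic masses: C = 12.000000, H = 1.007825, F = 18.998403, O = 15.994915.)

Atom tally by fragment:
  C2H5OCH2 → C:3 H:7 O:1
  CH2 → C:1 H:2
  CH2 → C:1 H:2
  CH2 → C:1 H:2
  CH2 → C:1 H:2
  CH(CF3) → C:2 H:1 F:3
  CH(CH3) → C:2 H:4
  CH(CH2OH) → C:2 H:4 O:1
  CH2 → C:1 H:2
  CH3 → C:1 H:3
Element totals:
  C: 15
  H: 29
  F: 3
  O: 2
Molecular formula: C15H29F3O2.
  M = 15(12.0) + 29(1.007825) + 3(18.998403) + 2(15.994915)
    = 180.000000 + 29.226925 + 56.995209 + 31.989830 = 298.211964

298.2120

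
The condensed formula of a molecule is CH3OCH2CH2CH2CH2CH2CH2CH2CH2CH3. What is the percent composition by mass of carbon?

Element totals:
  C: 10
  H: 22
  O: 1
Molecular formula: C10H22O.
Molar mass = 158.285 g/mol.
Mass from C: 10 × 12.011 = 120.110 g/mol.
%C = 120.110 / 158.285 × 100 = 75.88%.

75.88%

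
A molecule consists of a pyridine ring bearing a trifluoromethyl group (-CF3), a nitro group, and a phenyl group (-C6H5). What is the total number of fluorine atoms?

3

Atom tally by fragment:
  pyridine ring core → C:5 H:5 N:1
  (− 3 ring H displaced by substituents)
  + CF3 → C:1 F:3
  + NO2 → N:1 O:2
  + C6H5 → C:6 H:5
Element totals:
  C: 12
  H: 7
  F: 3
  N: 2
  O: 2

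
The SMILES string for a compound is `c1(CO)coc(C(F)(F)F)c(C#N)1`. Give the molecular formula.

C7H4F3NO2

Atom tally by fragment:
  furan ring core → C:4 H:4 O:1
  (− 3 ring H displaced by substituents)
  + CH2OH → C:1 H:3 O:1
  + CF3 → C:1 F:3
  + CN → C:1 N:1
Element totals:
  C: 7
  H: 4
  F: 3
  N: 1
  O: 2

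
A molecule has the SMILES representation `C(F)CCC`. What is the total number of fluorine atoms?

Atom tally by fragment:
  FCH2 → C:1 H:2 F:1
  CH2 → C:1 H:2
  CH2 → C:1 H:2
  CH3 → C:1 H:3
Element totals:
  C: 4
  H: 9
  F: 1

1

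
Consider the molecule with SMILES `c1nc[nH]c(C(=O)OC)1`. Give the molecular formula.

Atom tally by fragment:
  imidazole ring core → C:3 H:4 N:2
  (− 1 ring H displaced by substituents)
  + COOCH3 → C:2 H:3 O:2
Element totals:
  C: 5
  H: 6
  N: 2
  O: 2

C5H6N2O2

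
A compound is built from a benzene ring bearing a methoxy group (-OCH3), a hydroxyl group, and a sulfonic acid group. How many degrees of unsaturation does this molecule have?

Atom tally by fragment:
  benzene ring core → C:6 H:6
  (− 3 ring H displaced by substituents)
  + OCH3 → C:1 H:3 O:1
  + OH → O:1 H:1
  + SO3H → S:1 O:3 H:1
Element totals:
  C: 7
  H: 8
  O: 5
  S: 1
Molecular formula: C7H8O5S.
DoU = (2C + 2 + N − H − X) / 2 = (2·7 + 2 + 0 − 8 − 0) / 2 = 4.

4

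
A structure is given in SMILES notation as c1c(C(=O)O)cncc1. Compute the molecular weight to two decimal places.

123.11 g/mol

Atom tally by fragment:
  pyridine ring core → C:5 H:5 N:1
  (− 1 ring H displaced by substituents)
  + COOH → C:1 H:1 O:2
Element totals:
  C: 6
  H: 5
  N: 1
  O: 2
Molecular formula: C6H5NO2.
  M = 6(12.011) + 5(1.008) + 14.007 + 2(15.999)
    = 72.066 + 5.040 + 14.007 + 31.998 = 123.111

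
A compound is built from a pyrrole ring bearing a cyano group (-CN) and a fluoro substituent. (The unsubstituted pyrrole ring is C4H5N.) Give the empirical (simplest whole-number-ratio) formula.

C5H3FN2

Atom tally by fragment:
  pyrrole ring core → C:4 H:5 N:1
  (− 2 ring H displaced by substituents)
  + CN → C:1 N:1
  + F → F:1
Element totals:
  C: 5
  H: 3
  F: 1
  N: 2
Molecular formula: C5H3FN2.
gcd of subscripts (5, 1, 3, 2) = 1, so the empirical formula equals the molecular formula.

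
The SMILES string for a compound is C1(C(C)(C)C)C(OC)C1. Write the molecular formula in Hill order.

Atom tally by fragment:
  cyclopropane ring core → C:3 H:6
  (− 2 ring H displaced by substituents)
  + C(CH3)3 → C:4 H:9
  + OCH3 → C:1 H:3 O:1
Element totals:
  C: 8
  H: 16
  O: 1

C8H16O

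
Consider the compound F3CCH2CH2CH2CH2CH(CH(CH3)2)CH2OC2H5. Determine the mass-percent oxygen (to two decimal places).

Element totals:
  C: 12
  H: 23
  F: 3
  O: 1
Molecular formula: C12H23F3O.
Molar mass = 240.309 g/mol.
Mass from O: 1 × 15.999 = 15.999 g/mol.
%O = 15.999 / 240.309 × 100 = 6.66%.

6.66%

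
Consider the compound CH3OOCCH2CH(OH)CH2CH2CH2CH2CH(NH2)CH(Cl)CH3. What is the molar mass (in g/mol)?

Atom tally by fragment:
  CH3OOCCH2 → C:3 H:5 O:2
  CH(OH) → C:1 H:2 O:1
  CH2 → C:1 H:2
  CH2 → C:1 H:2
  CH2 → C:1 H:2
  CH2 → C:1 H:2
  CH(NH2) → C:1 H:3 N:1
  CH(Cl) → C:1 H:1 Cl:1
  CH3 → C:1 H:3
Element totals:
  C: 11
  H: 22
  Cl: 1
  N: 1
  O: 3
Molecular formula: C11H22ClNO3.
  M = 11(12.011) + 22(1.008) + 35.45 + 14.007 + 3(15.999)
    = 132.121 + 22.176 + 35.450 + 14.007 + 47.997 = 251.751

251.75 g/mol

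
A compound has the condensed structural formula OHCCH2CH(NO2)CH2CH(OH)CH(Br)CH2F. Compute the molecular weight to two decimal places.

Element totals:
  C: 7
  H: 11
  Br: 1
  F: 1
  N: 1
  O: 4
Molecular formula: C7H11BrFNO4.
  M = 7(12.011) + 11(1.008) + 79.904 + 18.998 + 14.007 + 4(15.999)
    = 84.077 + 11.088 + 79.904 + 18.998 + 14.007 + 63.996 = 272.070

272.07 g/mol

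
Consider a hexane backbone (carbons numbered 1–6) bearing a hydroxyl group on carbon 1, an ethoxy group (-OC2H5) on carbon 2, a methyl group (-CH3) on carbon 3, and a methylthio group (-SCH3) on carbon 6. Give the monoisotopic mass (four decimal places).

206.1341

Atom tally by fragment:
  HOCH2 → C:1 H:3 O:1
  CH(OC2H5) → C:3 H:6 O:1
  CH(CH3) → C:2 H:4
  CH2 → C:1 H:2
  CH2 → C:1 H:2
  CH2SCH3 → C:2 H:5 S:1
Element totals:
  C: 10
  H: 22
  O: 2
  S: 1
Molecular formula: C10H22O2S.
  M = 10(12.0) + 22(1.007825) + 2(15.994915) + 31.972071
    = 120.000000 + 22.172150 + 31.989830 + 31.972071 = 206.134051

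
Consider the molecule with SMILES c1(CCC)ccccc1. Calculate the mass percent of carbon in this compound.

89.94%

Atom tally by fragment:
  benzene ring core → C:6 H:6
  (− 1 ring H displaced by substituents)
  + CH2CH2CH3 → C:3 H:7
Element totals:
  C: 9
  H: 12
Molecular formula: C9H12.
Molar mass = 120.195 g/mol.
Mass from C: 9 × 12.011 = 108.099 g/mol.
%C = 108.099 / 120.195 × 100 = 89.94%.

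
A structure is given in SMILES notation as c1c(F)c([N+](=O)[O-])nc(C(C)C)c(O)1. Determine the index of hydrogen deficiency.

5

Atom tally by fragment:
  pyridine ring core → C:5 H:5 N:1
  (− 4 ring H displaced by substituents)
  + F → F:1
  + NO2 → N:1 O:2
  + CH(CH3)2 → C:3 H:7
  + OH → O:1 H:1
Element totals:
  C: 8
  H: 9
  F: 1
  N: 2
  O: 3
Molecular formula: C8H9FN2O3.
DoU = (2C + 2 + N − H − X) / 2 = (2·8 + 2 + 2 − 9 − 1) / 2 = 5.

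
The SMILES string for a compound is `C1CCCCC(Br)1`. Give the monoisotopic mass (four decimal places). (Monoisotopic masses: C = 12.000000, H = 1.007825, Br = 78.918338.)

162.0044

Atom tally by fragment:
  cyclohexane ring core → C:6 H:12
  (− 1 ring H displaced by substituents)
  + Br → Br:1
Element totals:
  C: 6
  H: 11
  Br: 1
Molecular formula: C6H11Br.
  M = 6(12.0) + 11(1.007825) + 78.918338
    = 72.000000 + 11.086075 + 78.918338 = 162.004413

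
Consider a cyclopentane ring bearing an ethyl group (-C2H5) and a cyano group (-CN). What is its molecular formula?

C8H13N

Atom tally by fragment:
  cyclopentane ring core → C:5 H:10
  (− 2 ring H displaced by substituents)
  + C2H5 → C:2 H:5
  + CN → C:1 N:1
Element totals:
  C: 8
  H: 13
  N: 1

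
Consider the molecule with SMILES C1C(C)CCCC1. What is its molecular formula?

C7H14

Atom tally by fragment:
  cyclohexane ring core → C:6 H:12
  (− 1 ring H displaced by substituents)
  + CH3 → C:1 H:3
Element totals:
  C: 7
  H: 14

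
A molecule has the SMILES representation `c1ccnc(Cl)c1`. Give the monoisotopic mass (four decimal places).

Atom tally by fragment:
  pyridine ring core → C:5 H:5 N:1
  (− 1 ring H displaced by substituents)
  + Cl → Cl:1
Element totals:
  C: 5
  H: 4
  Cl: 1
  N: 1
Molecular formula: C5H4ClN.
  M = 5(12.0) + 4(1.007825) + 34.968853 + 14.003074
    = 60.000000 + 4.031300 + 34.968853 + 14.003074 = 113.003227

113.0032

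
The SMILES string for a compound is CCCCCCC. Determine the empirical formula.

C7H16

Atom tally by fragment:
  CH3 → C:1 H:3
  CH2 → C:1 H:2
  CH2 → C:1 H:2
  CH2 → C:1 H:2
  CH2 → C:1 H:2
  CH2 → C:1 H:2
  CH3 → C:1 H:3
Element totals:
  C: 7
  H: 16
Molecular formula: C7H16.
gcd of subscripts (7, 16) = 1, so the empirical formula equals the molecular formula.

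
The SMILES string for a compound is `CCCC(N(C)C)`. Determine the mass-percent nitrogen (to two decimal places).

Atom tally by fragment:
  CH3 → C:1 H:3
  CH2 → C:1 H:2
  CH2 → C:1 H:2
  CH2N(CH3)2 → C:3 H:8 N:1
Element totals:
  C: 6
  H: 15
  N: 1
Molecular formula: C6H15N.
Molar mass = 101.193 g/mol.
Mass from N: 1 × 14.007 = 14.007 g/mol.
%N = 14.007 / 101.193 × 100 = 13.84%.

13.84%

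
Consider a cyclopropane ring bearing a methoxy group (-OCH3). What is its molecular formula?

Atom tally by fragment:
  cyclopropane ring core → C:3 H:6
  (− 1 ring H displaced by substituents)
  + OCH3 → C:1 H:3 O:1
Element totals:
  C: 4
  H: 8
  O: 1

C4H8O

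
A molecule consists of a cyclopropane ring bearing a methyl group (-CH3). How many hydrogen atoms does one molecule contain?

Atom tally by fragment:
  cyclopropane ring core → C:3 H:6
  (− 1 ring H displaced by substituents)
  + CH3 → C:1 H:3
Element totals:
  C: 4
  H: 8

8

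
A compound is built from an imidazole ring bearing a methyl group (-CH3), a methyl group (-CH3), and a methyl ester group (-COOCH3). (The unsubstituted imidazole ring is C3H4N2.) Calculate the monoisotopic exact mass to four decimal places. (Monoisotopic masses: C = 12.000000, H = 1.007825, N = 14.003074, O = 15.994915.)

Atom tally by fragment:
  imidazole ring core → C:3 H:4 N:2
  (− 3 ring H displaced by substituents)
  + CH3 → C:1 H:3
  + CH3 → C:1 H:3
  + COOCH3 → C:2 H:3 O:2
Element totals:
  C: 7
  H: 10
  N: 2
  O: 2
Molecular formula: C7H10N2O2.
  M = 7(12.0) + 10(1.007825) + 2(14.003074) + 2(15.994915)
    = 84.000000 + 10.078250 + 28.006148 + 31.989830 = 154.074228

154.0742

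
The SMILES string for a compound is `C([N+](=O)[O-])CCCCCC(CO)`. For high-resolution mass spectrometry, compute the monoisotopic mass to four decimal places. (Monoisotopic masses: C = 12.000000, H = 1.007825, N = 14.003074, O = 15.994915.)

Atom tally by fragment:
  O2NCH2 → C:1 H:2 N:1 O:2
  CH2 → C:1 H:2
  CH2 → C:1 H:2
  CH2 → C:1 H:2
  CH2 → C:1 H:2
  CH2 → C:1 H:2
  CH2CH2OH → C:2 H:5 O:1
Element totals:
  C: 8
  H: 17
  N: 1
  O: 3
Molecular formula: C8H17NO3.
  M = 8(12.0) + 17(1.007825) + 14.003074 + 3(15.994915)
    = 96.000000 + 17.133025 + 14.003074 + 47.984745 = 175.120844

175.1208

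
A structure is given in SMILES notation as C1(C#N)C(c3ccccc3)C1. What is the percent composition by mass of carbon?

83.88%

Atom tally by fragment:
  cyclopropane ring core → C:3 H:6
  (− 2 ring H displaced by substituents)
  + CN → C:1 N:1
  + C6H5 → C:6 H:5
Element totals:
  C: 10
  H: 9
  N: 1
Molecular formula: C10H9N.
Molar mass = 143.189 g/mol.
Mass from C: 10 × 12.011 = 120.110 g/mol.
%C = 120.110 / 143.189 × 100 = 83.88%.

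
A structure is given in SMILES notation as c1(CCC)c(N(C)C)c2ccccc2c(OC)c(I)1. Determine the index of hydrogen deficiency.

Atom tally by fragment:
  naphthalene ring system core → C:10 H:8
  (− 4 ring H displaced by substituents)
  + CH2CH2CH3 → C:3 H:7
  + N(CH3)2 → N:1 C:2 H:6
  + OCH3 → C:1 H:3 O:1
  + I → I:1
Element totals:
  C: 16
  H: 20
  I: 1
  N: 1
  O: 1
Molecular formula: C16H20INO.
DoU = (2C + 2 + N − H − X) / 2 = (2·16 + 2 + 1 − 20 − 1) / 2 = 7.

7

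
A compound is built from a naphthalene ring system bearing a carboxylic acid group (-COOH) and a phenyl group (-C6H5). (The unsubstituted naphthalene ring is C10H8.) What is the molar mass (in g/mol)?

Atom tally by fragment:
  naphthalene ring system core → C:10 H:8
  (− 2 ring H displaced by substituents)
  + COOH → C:1 H:1 O:2
  + C6H5 → C:6 H:5
Element totals:
  C: 17
  H: 12
  O: 2
Molecular formula: C17H12O2.
  M = 17(12.011) + 12(1.008) + 2(15.999)
    = 204.187 + 12.096 + 31.998 = 248.281

248.28 g/mol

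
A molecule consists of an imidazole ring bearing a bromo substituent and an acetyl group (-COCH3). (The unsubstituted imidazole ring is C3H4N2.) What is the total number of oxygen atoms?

1

Atom tally by fragment:
  imidazole ring core → C:3 H:4 N:2
  (− 2 ring H displaced by substituents)
  + Br → Br:1
  + COCH3 → C:2 H:3 O:1
Element totals:
  C: 5
  H: 5
  Br: 1
  N: 2
  O: 1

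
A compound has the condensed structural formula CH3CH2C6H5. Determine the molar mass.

Element totals:
  C: 8
  H: 10
Molecular formula: C8H10.
  M = 8(12.011) + 10(1.008)
    = 96.088 + 10.080 = 106.168

106.17 g/mol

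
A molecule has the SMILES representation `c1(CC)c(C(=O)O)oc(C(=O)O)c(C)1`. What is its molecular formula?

C9H10O5

Atom tally by fragment:
  furan ring core → C:4 H:4 O:1
  (− 4 ring H displaced by substituents)
  + C2H5 → C:2 H:5
  + COOH → C:1 H:1 O:2
  + COOH → C:1 H:1 O:2
  + CH3 → C:1 H:3
Element totals:
  C: 9
  H: 10
  O: 5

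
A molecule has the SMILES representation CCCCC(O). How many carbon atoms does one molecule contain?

Atom tally by fragment:
  CH3 → C:1 H:3
  CH2 → C:1 H:2
  CH2 → C:1 H:2
  CH2 → C:1 H:2
  CH2OH → C:1 H:3 O:1
Element totals:
  C: 5
  H: 12
  O: 1

5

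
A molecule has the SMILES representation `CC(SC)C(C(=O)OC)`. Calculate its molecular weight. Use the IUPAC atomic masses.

148.22 g/mol

Atom tally by fragment:
  CH3 → C:1 H:3
  CH(SCH3) → C:2 H:4 S:1
  CH2COOCH3 → C:3 H:5 O:2
Element totals:
  C: 6
  H: 12
  O: 2
  S: 1
Molecular formula: C6H12O2S.
  M = 6(12.011) + 12(1.008) + 2(15.999) + 32.06
    = 72.066 + 12.096 + 31.998 + 32.060 = 148.220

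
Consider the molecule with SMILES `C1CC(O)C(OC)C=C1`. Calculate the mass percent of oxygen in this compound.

24.97%

Atom tally by fragment:
  cyclohexene ring core → C:6 H:10
  (− 2 ring H displaced by substituents)
  + OH → O:1 H:1
  + OCH3 → C:1 H:3 O:1
Element totals:
  C: 7
  H: 12
  O: 2
Molecular formula: C7H12O2.
Molar mass = 128.171 g/mol.
Mass from O: 2 × 15.999 = 31.998 g/mol.
%O = 31.998 / 128.171 × 100 = 24.97%.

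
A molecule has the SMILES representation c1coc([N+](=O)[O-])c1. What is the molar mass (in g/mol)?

113.07 g/mol

Atom tally by fragment:
  furan ring core → C:4 H:4 O:1
  (− 1 ring H displaced by substituents)
  + NO2 → N:1 O:2
Element totals:
  C: 4
  H: 3
  N: 1
  O: 3
Molecular formula: C4H3NO3.
  M = 4(12.011) + 3(1.008) + 14.007 + 3(15.999)
    = 48.044 + 3.024 + 14.007 + 47.997 = 113.072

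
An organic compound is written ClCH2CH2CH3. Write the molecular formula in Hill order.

C3H7Cl

Element totals:
  C: 3
  H: 7
  Cl: 1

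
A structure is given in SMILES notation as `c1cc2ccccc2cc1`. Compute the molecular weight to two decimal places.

128.17 g/mol

Atom tally by fragment:
  naphthalene ring system core → C:10 H:8
Element totals:
  C: 10
  H: 8
Molecular formula: C10H8.
  M = 10(12.011) + 8(1.008)
    = 120.110 + 8.064 = 128.174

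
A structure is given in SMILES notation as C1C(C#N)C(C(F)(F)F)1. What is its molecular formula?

C5H4F3N

Atom tally by fragment:
  cyclopropane ring core → C:3 H:6
  (− 2 ring H displaced by substituents)
  + CN → C:1 N:1
  + CF3 → C:1 F:3
Element totals:
  C: 5
  H: 4
  F: 3
  N: 1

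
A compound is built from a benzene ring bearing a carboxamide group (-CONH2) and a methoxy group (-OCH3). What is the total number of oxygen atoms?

Atom tally by fragment:
  benzene ring core → C:6 H:6
  (− 2 ring H displaced by substituents)
  + CONH2 → C:1 H:2 O:1 N:1
  + OCH3 → C:1 H:3 O:1
Element totals:
  C: 8
  H: 9
  N: 1
  O: 2

2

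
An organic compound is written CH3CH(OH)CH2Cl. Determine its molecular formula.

Element totals:
  C: 3
  H: 7
  Cl: 1
  O: 1

C3H7ClO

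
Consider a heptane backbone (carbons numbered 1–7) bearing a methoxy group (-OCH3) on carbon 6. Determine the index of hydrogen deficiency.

Atom tally by fragment:
  CH3 → C:1 H:3
  CH2 → C:1 H:2
  CH2 → C:1 H:2
  CH2 → C:1 H:2
  CH2 → C:1 H:2
  CH(OCH3) → C:2 H:4 O:1
  CH3 → C:1 H:3
Element totals:
  C: 8
  H: 18
  O: 1
Molecular formula: C8H18O.
DoU = (2C + 2 + N − H − X) / 2 = (2·8 + 2 + 0 − 18 − 0) / 2 = 0.

0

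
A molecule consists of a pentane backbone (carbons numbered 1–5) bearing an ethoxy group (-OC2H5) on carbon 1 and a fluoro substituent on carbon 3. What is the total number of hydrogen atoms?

Atom tally by fragment:
  C2H5OCH2 → C:3 H:7 O:1
  CH2 → C:1 H:2
  CH(F) → C:1 H:1 F:1
  CH2 → C:1 H:2
  CH3 → C:1 H:3
Element totals:
  C: 7
  H: 15
  F: 1
  O: 1

15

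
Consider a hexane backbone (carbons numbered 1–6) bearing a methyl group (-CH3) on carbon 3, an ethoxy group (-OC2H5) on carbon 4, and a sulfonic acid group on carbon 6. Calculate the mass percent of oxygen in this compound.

Atom tally by fragment:
  CH3 → C:1 H:3
  CH2 → C:1 H:2
  CH(CH3) → C:2 H:4
  CH(OC2H5) → C:3 H:6 O:1
  CH2 → C:1 H:2
  CH2SO3H → C:1 H:3 S:1 O:3
Element totals:
  C: 9
  H: 20
  O: 4
  S: 1
Molecular formula: C9H20O4S.
Molar mass = 224.315 g/mol.
Mass from O: 4 × 15.999 = 63.996 g/mol.
%O = 63.996 / 224.315 × 100 = 28.53%.

28.53%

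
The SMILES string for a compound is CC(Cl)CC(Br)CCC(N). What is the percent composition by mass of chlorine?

Atom tally by fragment:
  CH3 → C:1 H:3
  CH(Cl) → C:1 H:1 Cl:1
  CH2 → C:1 H:2
  CH(Br) → C:1 H:1 Br:1
  CH2 → C:1 H:2
  CH2 → C:1 H:2
  CH2NH2 → C:1 H:4 N:1
Element totals:
  C: 7
  H: 15
  Br: 1
  Cl: 1
  N: 1
Molecular formula: C7H15BrClN.
Molar mass = 228.558 g/mol.
Mass from Cl: 1 × 35.45 = 35.450 g/mol.
%Cl = 35.450 / 228.558 × 100 = 15.51%.

15.51%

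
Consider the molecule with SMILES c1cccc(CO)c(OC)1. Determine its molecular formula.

Atom tally by fragment:
  benzene ring core → C:6 H:6
  (− 2 ring H displaced by substituents)
  + CH2OH → C:1 H:3 O:1
  + OCH3 → C:1 H:3 O:1
Element totals:
  C: 8
  H: 10
  O: 2

C8H10O2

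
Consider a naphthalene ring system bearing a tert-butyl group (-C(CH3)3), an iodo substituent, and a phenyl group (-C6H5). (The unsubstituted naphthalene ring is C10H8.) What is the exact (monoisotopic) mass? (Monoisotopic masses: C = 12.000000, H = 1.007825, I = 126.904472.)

Atom tally by fragment:
  naphthalene ring system core → C:10 H:8
  (− 3 ring H displaced by substituents)
  + C(CH3)3 → C:4 H:9
  + I → I:1
  + C6H5 → C:6 H:5
Element totals:
  C: 20
  H: 19
  I: 1
Molecular formula: C20H19I.
  M = 20(12.0) + 19(1.007825) + 126.904472
    = 240.000000 + 19.148675 + 126.904472 = 386.053147

386.0531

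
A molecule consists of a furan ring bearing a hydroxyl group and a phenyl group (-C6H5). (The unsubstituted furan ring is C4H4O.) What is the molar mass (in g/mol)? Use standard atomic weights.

Atom tally by fragment:
  furan ring core → C:4 H:4 O:1
  (− 2 ring H displaced by substituents)
  + OH → O:1 H:1
  + C6H5 → C:6 H:5
Element totals:
  C: 10
  H: 8
  O: 2
Molecular formula: C10H8O2.
  M = 10(12.011) + 8(1.008) + 2(15.999)
    = 120.110 + 8.064 + 31.998 = 160.172

160.17 g/mol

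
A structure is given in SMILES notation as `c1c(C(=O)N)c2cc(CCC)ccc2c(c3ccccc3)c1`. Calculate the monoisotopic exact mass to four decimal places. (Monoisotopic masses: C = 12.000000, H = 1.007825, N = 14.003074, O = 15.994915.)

Atom tally by fragment:
  naphthalene ring system core → C:10 H:8
  (− 3 ring H displaced by substituents)
  + CONH2 → C:1 H:2 O:1 N:1
  + CH2CH2CH3 → C:3 H:7
  + C6H5 → C:6 H:5
Element totals:
  C: 20
  H: 19
  N: 1
  O: 1
Molecular formula: C20H19NO.
  M = 20(12.0) + 19(1.007825) + 14.003074 + 15.994915
    = 240.000000 + 19.148675 + 14.003074 + 15.994915 = 289.146664

289.1467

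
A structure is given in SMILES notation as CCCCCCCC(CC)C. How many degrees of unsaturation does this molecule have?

0

Atom tally by fragment:
  CH3 → C:1 H:3
  CH2 → C:1 H:2
  CH2 → C:1 H:2
  CH2 → C:1 H:2
  CH2 → C:1 H:2
  CH2 → C:1 H:2
  CH2 → C:1 H:2
  CH(C2H5) → C:3 H:6
  CH3 → C:1 H:3
Element totals:
  C: 11
  H: 24
Molecular formula: C11H24.
DoU = (2C + 2 + N − H − X) / 2 = (2·11 + 2 + 0 − 24 − 0) / 2 = 0.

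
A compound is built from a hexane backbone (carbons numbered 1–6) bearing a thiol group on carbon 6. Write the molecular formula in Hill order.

Atom tally by fragment:
  CH3 → C:1 H:3
  CH2 → C:1 H:2
  CH2 → C:1 H:2
  CH2 → C:1 H:2
  CH2 → C:1 H:2
  CH2SH → C:1 H:3 S:1
Element totals:
  C: 6
  H: 14
  S: 1

C6H14S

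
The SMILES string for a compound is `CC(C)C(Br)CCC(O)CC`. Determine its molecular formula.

Atom tally by fragment:
  CH3 → C:1 H:3
  CH(CH3) → C:2 H:4
  CH(Br) → C:1 H:1 Br:1
  CH2 → C:1 H:2
  CH2 → C:1 H:2
  CH(OH) → C:1 H:2 O:1
  CH2 → C:1 H:2
  CH3 → C:1 H:3
Element totals:
  C: 9
  H: 19
  Br: 1
  O: 1

C9H19BrO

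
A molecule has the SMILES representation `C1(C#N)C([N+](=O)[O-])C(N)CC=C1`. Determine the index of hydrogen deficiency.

Atom tally by fragment:
  cyclohexene ring core → C:6 H:10
  (− 3 ring H displaced by substituents)
  + CN → C:1 N:1
  + NO2 → N:1 O:2
  + NH2 → N:1 H:2
Element totals:
  C: 7
  H: 9
  N: 3
  O: 2
Molecular formula: C7H9N3O2.
DoU = (2C + 2 + N − H − X) / 2 = (2·7 + 2 + 3 − 9 − 0) / 2 = 5.

5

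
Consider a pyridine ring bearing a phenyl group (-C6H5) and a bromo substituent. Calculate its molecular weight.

Atom tally by fragment:
  pyridine ring core → C:5 H:5 N:1
  (− 2 ring H displaced by substituents)
  + C6H5 → C:6 H:5
  + Br → Br:1
Element totals:
  C: 11
  H: 8
  Br: 1
  N: 1
Molecular formula: C11H8BrN.
  M = 11(12.011) + 8(1.008) + 79.904 + 14.007
    = 132.121 + 8.064 + 79.904 + 14.007 = 234.096

234.10 g/mol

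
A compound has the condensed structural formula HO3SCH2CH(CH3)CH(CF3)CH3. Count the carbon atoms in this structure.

6

Element totals:
  C: 6
  H: 11
  F: 3
  O: 3
  S: 1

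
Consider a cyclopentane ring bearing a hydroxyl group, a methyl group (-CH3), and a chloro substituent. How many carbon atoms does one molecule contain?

Atom tally by fragment:
  cyclopentane ring core → C:5 H:10
  (− 3 ring H displaced by substituents)
  + OH → O:1 H:1
  + CH3 → C:1 H:3
  + Cl → Cl:1
Element totals:
  C: 6
  H: 11
  Cl: 1
  O: 1

6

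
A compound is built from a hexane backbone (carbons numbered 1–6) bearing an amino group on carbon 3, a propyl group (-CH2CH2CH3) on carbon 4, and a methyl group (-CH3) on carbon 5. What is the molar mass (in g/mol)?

157.30 g/mol

Atom tally by fragment:
  CH3 → C:1 H:3
  CH2 → C:1 H:2
  CH(NH2) → C:1 H:3 N:1
  CH(CH2CH2CH3) → C:4 H:8
  CH(CH3) → C:2 H:4
  CH3 → C:1 H:3
Element totals:
  C: 10
  H: 23
  N: 1
Molecular formula: C10H23N.
  M = 10(12.011) + 23(1.008) + 14.007
    = 120.110 + 23.184 + 14.007 = 157.301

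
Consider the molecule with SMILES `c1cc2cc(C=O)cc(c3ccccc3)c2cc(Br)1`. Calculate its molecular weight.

311.18 g/mol

Atom tally by fragment:
  naphthalene ring system core → C:10 H:8
  (− 3 ring H displaced by substituents)
  + CHO → C:1 H:1 O:1
  + C6H5 → C:6 H:5
  + Br → Br:1
Element totals:
  C: 17
  H: 11
  Br: 1
  O: 1
Molecular formula: C17H11BrO.
  M = 17(12.011) + 11(1.008) + 79.904 + 15.999
    = 204.187 + 11.088 + 79.904 + 15.999 = 311.178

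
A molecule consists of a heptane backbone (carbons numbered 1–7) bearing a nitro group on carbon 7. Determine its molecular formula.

C7H15NO2

Atom tally by fragment:
  CH3 → C:1 H:3
  CH2 → C:1 H:2
  CH2 → C:1 H:2
  CH2 → C:1 H:2
  CH2 → C:1 H:2
  CH2 → C:1 H:2
  CH2NO2 → C:1 H:2 N:1 O:2
Element totals:
  C: 7
  H: 15
  N: 1
  O: 2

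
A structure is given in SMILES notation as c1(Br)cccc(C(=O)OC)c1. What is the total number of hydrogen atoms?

7

Atom tally by fragment:
  benzene ring core → C:6 H:6
  (− 2 ring H displaced by substituents)
  + Br → Br:1
  + COOCH3 → C:2 H:3 O:2
Element totals:
  C: 8
  H: 7
  Br: 1
  O: 2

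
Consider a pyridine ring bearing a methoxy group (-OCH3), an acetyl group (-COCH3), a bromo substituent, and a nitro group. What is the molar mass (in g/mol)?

Atom tally by fragment:
  pyridine ring core → C:5 H:5 N:1
  (− 4 ring H displaced by substituents)
  + OCH3 → C:1 H:3 O:1
  + COCH3 → C:2 H:3 O:1
  + Br → Br:1
  + NO2 → N:1 O:2
Element totals:
  C: 8
  H: 7
  Br: 1
  N: 2
  O: 4
Molecular formula: C8H7BrN2O4.
  M = 8(12.011) + 7(1.008) + 79.904 + 2(14.007) + 4(15.999)
    = 96.088 + 7.056 + 79.904 + 28.014 + 63.996 = 275.058

275.06 g/mol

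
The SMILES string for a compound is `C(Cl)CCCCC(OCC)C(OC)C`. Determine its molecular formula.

C11H23ClO2

Atom tally by fragment:
  ClCH2 → C:1 H:2 Cl:1
  CH2 → C:1 H:2
  CH2 → C:1 H:2
  CH2 → C:1 H:2
  CH2 → C:1 H:2
  CH(OC2H5) → C:3 H:6 O:1
  CH(OCH3) → C:2 H:4 O:1
  CH3 → C:1 H:3
Element totals:
  C: 11
  H: 23
  Cl: 1
  O: 2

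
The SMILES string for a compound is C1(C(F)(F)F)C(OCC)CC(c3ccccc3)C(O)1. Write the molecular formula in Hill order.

C14H17F3O2

Atom tally by fragment:
  cyclopentane ring core → C:5 H:10
  (− 4 ring H displaced by substituents)
  + CF3 → C:1 F:3
  + OC2H5 → C:2 H:5 O:1
  + C6H5 → C:6 H:5
  + OH → O:1 H:1
Element totals:
  C: 14
  H: 17
  F: 3
  O: 2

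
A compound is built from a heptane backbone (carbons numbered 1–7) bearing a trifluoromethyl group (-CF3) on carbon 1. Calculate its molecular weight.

Atom tally by fragment:
  F3CCH2 → C:2 H:2 F:3
  CH2 → C:1 H:2
  CH2 → C:1 H:2
  CH2 → C:1 H:2
  CH2 → C:1 H:2
  CH2 → C:1 H:2
  CH3 → C:1 H:3
Element totals:
  C: 8
  H: 15
  F: 3
Molecular formula: C8H15F3.
  M = 8(12.011) + 15(1.008) + 3(18.998)
    = 96.088 + 15.120 + 56.994 = 168.202

168.20 g/mol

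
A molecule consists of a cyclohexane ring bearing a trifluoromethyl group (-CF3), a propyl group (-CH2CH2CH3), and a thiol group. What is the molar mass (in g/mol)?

Atom tally by fragment:
  cyclohexane ring core → C:6 H:12
  (− 3 ring H displaced by substituents)
  + CF3 → C:1 F:3
  + CH2CH2CH3 → C:3 H:7
  + SH → S:1 H:1
Element totals:
  C: 10
  H: 17
  F: 3
  S: 1
Molecular formula: C10H17F3S.
  M = 10(12.011) + 17(1.008) + 3(18.998) + 32.06
    = 120.110 + 17.136 + 56.994 + 32.060 = 226.300

226.30 g/mol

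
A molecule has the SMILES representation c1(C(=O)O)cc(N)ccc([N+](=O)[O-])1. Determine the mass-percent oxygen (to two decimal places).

Atom tally by fragment:
  benzene ring core → C:6 H:6
  (− 3 ring H displaced by substituents)
  + COOH → C:1 H:1 O:2
  + NH2 → N:1 H:2
  + NO2 → N:1 O:2
Element totals:
  C: 7
  H: 6
  N: 2
  O: 4
Molecular formula: C7H6N2O4.
Molar mass = 182.135 g/mol.
Mass from O: 4 × 15.999 = 63.996 g/mol.
%O = 63.996 / 182.135 × 100 = 35.14%.

35.14%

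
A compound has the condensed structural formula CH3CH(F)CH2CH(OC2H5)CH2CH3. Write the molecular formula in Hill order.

C8H17FO

Atom tally by fragment:
  CH3 → C:1 H:3
  CH(F) → C:1 H:1 F:1
  CH2 → C:1 H:2
  CH(OC2H5) → C:3 H:6 O:1
  CH2 → C:1 H:2
  CH3 → C:1 H:3
Element totals:
  C: 8
  H: 17
  F: 1
  O: 1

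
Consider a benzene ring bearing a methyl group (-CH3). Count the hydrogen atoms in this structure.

Atom tally by fragment:
  benzene ring core → C:6 H:6
  (− 1 ring H displaced by substituents)
  + CH3 → C:1 H:3
Element totals:
  C: 7
  H: 8

8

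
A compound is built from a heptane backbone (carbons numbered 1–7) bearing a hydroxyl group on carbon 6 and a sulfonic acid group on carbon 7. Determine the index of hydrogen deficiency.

0

Atom tally by fragment:
  CH3 → C:1 H:3
  CH2 → C:1 H:2
  CH2 → C:1 H:2
  CH2 → C:1 H:2
  CH2 → C:1 H:2
  CH(OH) → C:1 H:2 O:1
  CH2SO3H → C:1 H:3 S:1 O:3
Element totals:
  C: 7
  H: 16
  O: 4
  S: 1
Molecular formula: C7H16O4S.
DoU = (2C + 2 + N − H − X) / 2 = (2·7 + 2 + 0 − 16 − 0) / 2 = 0.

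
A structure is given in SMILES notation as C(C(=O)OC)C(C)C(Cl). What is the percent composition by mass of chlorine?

Atom tally by fragment:
  CH3OOCCH2 → C:3 H:5 O:2
  CH(CH3) → C:2 H:4
  CH2Cl → C:1 H:2 Cl:1
Element totals:
  C: 6
  H: 11
  Cl: 1
  O: 2
Molecular formula: C6H11ClO2.
Molar mass = 150.602 g/mol.
Mass from Cl: 1 × 35.45 = 35.450 g/mol.
%Cl = 35.450 / 150.602 × 100 = 23.54%.

23.54%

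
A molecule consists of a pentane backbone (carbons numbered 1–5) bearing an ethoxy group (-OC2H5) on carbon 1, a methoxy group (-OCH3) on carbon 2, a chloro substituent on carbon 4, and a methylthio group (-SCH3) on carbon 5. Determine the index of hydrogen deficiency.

Atom tally by fragment:
  C2H5OCH2 → C:3 H:7 O:1
  CH(OCH3) → C:2 H:4 O:1
  CH2 → C:1 H:2
  CH(Cl) → C:1 H:1 Cl:1
  CH2SCH3 → C:2 H:5 S:1
Element totals:
  C: 9
  H: 19
  Cl: 1
  O: 2
  S: 1
Molecular formula: C9H19ClO2S.
DoU = (2C + 2 + N − H − X) / 2 = (2·9 + 2 + 0 − 19 − 1) / 2 = 0.

0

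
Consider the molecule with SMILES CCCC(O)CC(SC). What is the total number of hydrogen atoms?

Atom tally by fragment:
  CH3 → C:1 H:3
  CH2 → C:1 H:2
  CH2 → C:1 H:2
  CH(OH) → C:1 H:2 O:1
  CH2 → C:1 H:2
  CH2SCH3 → C:2 H:5 S:1
Element totals:
  C: 7
  H: 16
  O: 1
  S: 1

16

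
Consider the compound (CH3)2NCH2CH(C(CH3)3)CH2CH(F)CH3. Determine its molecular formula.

Atom tally by fragment:
  (CH3)2NCH2 → C:3 H:8 N:1
  CH(C(CH3)3) → C:5 H:10
  CH2 → C:1 H:2
  CH(F) → C:1 H:1 F:1
  CH3 → C:1 H:3
Element totals:
  C: 11
  H: 24
  F: 1
  N: 1

C11H24FN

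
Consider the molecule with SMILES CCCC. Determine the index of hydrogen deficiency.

Atom tally by fragment:
  CH3 → C:1 H:3
  CH2 → C:1 H:2
  CH2 → C:1 H:2
  CH3 → C:1 H:3
Element totals:
  C: 4
  H: 10
Molecular formula: C4H10.
DoU = (2C + 2 + N − H − X) / 2 = (2·4 + 2 + 0 − 10 − 0) / 2 = 0.

0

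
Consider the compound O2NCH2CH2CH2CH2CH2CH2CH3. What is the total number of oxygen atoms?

Atom tally by fragment:
  O2NCH2 → C:1 H:2 N:1 O:2
  CH2 → C:1 H:2
  CH2 → C:1 H:2
  CH2 → C:1 H:2
  CH2 → C:1 H:2
  CH2 → C:1 H:2
  CH3 → C:1 H:3
Element totals:
  C: 7
  H: 15
  N: 1
  O: 2

2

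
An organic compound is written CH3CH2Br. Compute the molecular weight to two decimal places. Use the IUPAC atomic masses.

108.97 g/mol

Element totals:
  C: 2
  H: 5
  Br: 1
Molecular formula: C2H5Br.
  M = 2(12.011) + 5(1.008) + 79.904
    = 24.022 + 5.040 + 79.904 = 108.966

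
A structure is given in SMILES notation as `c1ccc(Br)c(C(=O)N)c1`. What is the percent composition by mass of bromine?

Atom tally by fragment:
  benzene ring core → C:6 H:6
  (− 2 ring H displaced by substituents)
  + Br → Br:1
  + CONH2 → C:1 H:2 O:1 N:1
Element totals:
  C: 7
  H: 6
  Br: 1
  N: 1
  O: 1
Molecular formula: C7H6BrNO.
Molar mass = 200.035 g/mol.
Mass from Br: 1 × 79.904 = 79.904 g/mol.
%Br = 79.904 / 200.035 × 100 = 39.95%.

39.95%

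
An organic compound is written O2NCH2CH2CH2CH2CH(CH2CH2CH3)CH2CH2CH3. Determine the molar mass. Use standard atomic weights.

201.31 g/mol

Element totals:
  C: 11
  H: 23
  N: 1
  O: 2
Molecular formula: C11H23NO2.
  M = 11(12.011) + 23(1.008) + 14.007 + 2(15.999)
    = 132.121 + 23.184 + 14.007 + 31.998 = 201.310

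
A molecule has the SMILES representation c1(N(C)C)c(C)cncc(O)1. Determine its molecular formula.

Atom tally by fragment:
  pyridine ring core → C:5 H:5 N:1
  (− 3 ring H displaced by substituents)
  + N(CH3)2 → N:1 C:2 H:6
  + CH3 → C:1 H:3
  + OH → O:1 H:1
Element totals:
  C: 8
  H: 12
  N: 2
  O: 1

C8H12N2O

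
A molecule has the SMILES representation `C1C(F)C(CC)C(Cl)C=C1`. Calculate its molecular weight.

162.63 g/mol

Atom tally by fragment:
  cyclohexene ring core → C:6 H:10
  (− 3 ring H displaced by substituents)
  + F → F:1
  + C2H5 → C:2 H:5
  + Cl → Cl:1
Element totals:
  C: 8
  H: 12
  Cl: 1
  F: 1
Molecular formula: C8H12ClF.
  M = 8(12.011) + 12(1.008) + 35.45 + 18.998
    = 96.088 + 12.096 + 35.450 + 18.998 = 162.632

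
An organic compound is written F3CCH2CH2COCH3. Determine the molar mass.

Atom tally by fragment:
  F3CCH2 → C:2 H:2 F:3
  CH2COCH3 → C:3 H:5 O:1
Element totals:
  C: 5
  H: 7
  F: 3
  O: 1
Molecular formula: C5H7F3O.
  M = 5(12.011) + 7(1.008) + 3(18.998) + 15.999
    = 60.055 + 7.056 + 56.994 + 15.999 = 140.104

140.10 g/mol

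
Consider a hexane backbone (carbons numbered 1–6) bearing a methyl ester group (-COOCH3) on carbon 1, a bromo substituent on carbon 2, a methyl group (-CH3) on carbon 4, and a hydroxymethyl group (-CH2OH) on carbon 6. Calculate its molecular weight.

Atom tally by fragment:
  CH3OOCCH2 → C:3 H:5 O:2
  CH(Br) → C:1 H:1 Br:1
  CH2 → C:1 H:2
  CH(CH3) → C:2 H:4
  CH2 → C:1 H:2
  CH2CH2OH → C:2 H:5 O:1
Element totals:
  C: 10
  H: 19
  Br: 1
  O: 3
Molecular formula: C10H19BrO3.
  M = 10(12.011) + 19(1.008) + 79.904 + 3(15.999)
    = 120.110 + 19.152 + 79.904 + 47.997 = 267.163

267.16 g/mol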